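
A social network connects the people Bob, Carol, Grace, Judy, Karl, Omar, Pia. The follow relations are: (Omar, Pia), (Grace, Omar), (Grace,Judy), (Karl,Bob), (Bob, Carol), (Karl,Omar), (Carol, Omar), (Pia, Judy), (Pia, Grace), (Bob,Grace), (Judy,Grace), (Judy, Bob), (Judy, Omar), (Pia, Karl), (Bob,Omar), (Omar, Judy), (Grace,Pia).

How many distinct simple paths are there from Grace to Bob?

8

Grace→Judy→Bob
Grace→Judy→Omar→Pia→Karl→Bob
Grace→Omar→Judy→Bob
Grace→Omar→Pia→Judy→Bob
Grace→Omar→Pia→Karl→Bob
Grace→Pia→Judy→Bob
Grace→Pia→Karl→Bob
Grace→Pia→Karl→Omar→Judy→Bob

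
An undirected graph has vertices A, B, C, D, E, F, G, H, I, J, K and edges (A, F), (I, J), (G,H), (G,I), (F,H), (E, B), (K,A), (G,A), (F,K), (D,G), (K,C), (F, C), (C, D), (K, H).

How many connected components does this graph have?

2

From A: component {A, C, D, F, G, H, I, J, K}.
From B: component {B, E}.
That's 2 components.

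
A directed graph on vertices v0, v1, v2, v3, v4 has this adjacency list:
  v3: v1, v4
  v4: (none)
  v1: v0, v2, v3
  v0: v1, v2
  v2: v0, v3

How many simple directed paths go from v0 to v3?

3

v0→v1→v2→v3
v0→v1→v3
v0→v2→v3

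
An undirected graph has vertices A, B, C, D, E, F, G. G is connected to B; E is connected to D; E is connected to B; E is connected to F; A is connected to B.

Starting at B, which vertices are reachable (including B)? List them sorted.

A, B, D, E, F, G

Start at B.
Its neighbours: A, E, G.
Then their neighbours: D, F.
Nothing further is reachable.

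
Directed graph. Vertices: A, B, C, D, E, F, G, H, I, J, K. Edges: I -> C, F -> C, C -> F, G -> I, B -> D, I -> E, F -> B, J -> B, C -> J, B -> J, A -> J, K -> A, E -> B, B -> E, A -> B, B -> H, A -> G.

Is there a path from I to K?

Explore from I.
Distance 1: reach C, E.
Distance 2: reach B, F, J.
Distance 3: reach D, H.
The search from I is exhausted; no directed path reaches K.

No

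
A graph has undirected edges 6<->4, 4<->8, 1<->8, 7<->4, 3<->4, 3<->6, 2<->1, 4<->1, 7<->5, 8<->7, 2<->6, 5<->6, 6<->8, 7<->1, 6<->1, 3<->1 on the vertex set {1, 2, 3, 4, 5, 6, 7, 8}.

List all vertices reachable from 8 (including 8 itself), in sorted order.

Start at 8.
Its neighbours: 1, 4, 6, 7.
Then their neighbours: 2, 3, 5.
Every vertex is now reached.

1, 2, 3, 4, 5, 6, 7, 8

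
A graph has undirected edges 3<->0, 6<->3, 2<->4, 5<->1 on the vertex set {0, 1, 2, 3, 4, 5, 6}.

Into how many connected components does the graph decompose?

3

From 0: component {0, 3, 6}.
From 1: component {1, 5}.
From 2: component {2, 4}.
That's 3 components.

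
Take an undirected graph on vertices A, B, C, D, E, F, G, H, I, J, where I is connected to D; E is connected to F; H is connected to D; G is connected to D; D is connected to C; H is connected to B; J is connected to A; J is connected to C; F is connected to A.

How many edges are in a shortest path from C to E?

4

Distance 0: C.
Distance 1: D, J.
Distance 2: A, G, H, I.
Distance 3: B, F.
Distance 4: E — contains E.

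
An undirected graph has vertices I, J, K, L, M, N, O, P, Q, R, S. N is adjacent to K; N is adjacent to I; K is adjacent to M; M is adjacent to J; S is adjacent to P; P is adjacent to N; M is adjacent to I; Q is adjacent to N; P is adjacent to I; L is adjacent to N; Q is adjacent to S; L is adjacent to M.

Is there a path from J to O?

No

Explore from J.
Distance 1: reach M.
Distance 2: reach I, K, L.
Distance 3: reach N, P.
Distance 4: reach Q, S.
The search is exhausted without reaching O; it lies in a different component.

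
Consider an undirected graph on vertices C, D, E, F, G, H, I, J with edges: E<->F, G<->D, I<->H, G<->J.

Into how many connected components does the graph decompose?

From C: component {C}.
From D: component {D, G, J}.
From E: component {E, F}.
From H: component {H, I}.
That's 4 components.

4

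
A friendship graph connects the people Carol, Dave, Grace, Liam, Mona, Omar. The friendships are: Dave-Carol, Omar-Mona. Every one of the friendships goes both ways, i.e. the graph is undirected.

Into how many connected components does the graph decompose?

4

From Carol: component {Carol, Dave}.
From Grace: component {Grace}.
From Liam: component {Liam}.
From Mona: component {Mona, Omar}.
That's 4 components.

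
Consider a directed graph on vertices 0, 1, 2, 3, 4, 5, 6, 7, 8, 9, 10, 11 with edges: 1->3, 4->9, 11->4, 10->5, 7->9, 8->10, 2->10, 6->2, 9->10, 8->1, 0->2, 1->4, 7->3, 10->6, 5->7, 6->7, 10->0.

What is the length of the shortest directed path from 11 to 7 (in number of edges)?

Distance 0: 11.
Distance 1: 4.
Distance 2: 9.
Distance 3: 10.
Distance 4: 0, 5, 6.
Distance 5: 2, 7 — contains 7.

5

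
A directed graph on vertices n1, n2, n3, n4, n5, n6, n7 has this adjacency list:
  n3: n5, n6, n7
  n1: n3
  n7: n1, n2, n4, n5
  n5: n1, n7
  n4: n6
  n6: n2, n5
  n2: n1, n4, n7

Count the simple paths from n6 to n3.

n6→n2→n1→n3
n6→n2→n7→n1→n3
n6→n2→n7→n5→n1→n3
n6→n5→n1→n3
n6→n5→n7→n1→n3
n6→n5→n7→n2→n1→n3

6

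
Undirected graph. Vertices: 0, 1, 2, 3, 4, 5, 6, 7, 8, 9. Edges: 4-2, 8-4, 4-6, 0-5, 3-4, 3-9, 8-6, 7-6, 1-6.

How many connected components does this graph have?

From 0: component {0, 5}.
From 1: component {1, 2, 3, 4, 6, 7, 8, 9}.
That's 2 components.

2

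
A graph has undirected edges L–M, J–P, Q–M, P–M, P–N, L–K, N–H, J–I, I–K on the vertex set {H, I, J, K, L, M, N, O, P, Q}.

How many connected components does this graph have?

2

From H: component {H, I, J, K, L, M, N, P, Q}.
From O: component {O}.
That's 2 components.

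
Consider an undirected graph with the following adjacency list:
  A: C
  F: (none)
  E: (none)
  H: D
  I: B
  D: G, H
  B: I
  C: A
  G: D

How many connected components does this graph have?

5

From A: component {A, C}.
From B: component {B, I}.
From D: component {D, G, H}.
From E: component {E}.
From F: component {F}.
That's 5 components.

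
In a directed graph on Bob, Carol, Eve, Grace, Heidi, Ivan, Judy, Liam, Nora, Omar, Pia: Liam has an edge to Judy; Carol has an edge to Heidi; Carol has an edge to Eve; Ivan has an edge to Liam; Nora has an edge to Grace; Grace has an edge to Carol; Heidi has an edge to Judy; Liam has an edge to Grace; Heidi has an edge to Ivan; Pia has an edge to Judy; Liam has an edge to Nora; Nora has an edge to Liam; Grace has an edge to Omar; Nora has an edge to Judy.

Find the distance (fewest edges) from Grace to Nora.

Distance 0: Grace.
Distance 1: Carol, Omar.
Distance 2: Eve, Heidi.
Distance 3: Ivan, Judy.
Distance 4: Liam.
Distance 5: Nora — contains Nora.

5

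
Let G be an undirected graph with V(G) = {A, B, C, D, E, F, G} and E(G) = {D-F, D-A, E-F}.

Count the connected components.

4

From A: component {A, D, E, F}.
From B: component {B}.
From C: component {C}.
From G: component {G}.
That's 4 components.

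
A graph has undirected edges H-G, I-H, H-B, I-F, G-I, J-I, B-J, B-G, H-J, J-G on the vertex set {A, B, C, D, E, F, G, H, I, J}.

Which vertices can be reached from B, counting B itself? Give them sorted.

B, F, G, H, I, J

Start at B.
Its neighbours: G, H, J.
Then their neighbours: I.
Then next layer: F.
Nothing further is reachable.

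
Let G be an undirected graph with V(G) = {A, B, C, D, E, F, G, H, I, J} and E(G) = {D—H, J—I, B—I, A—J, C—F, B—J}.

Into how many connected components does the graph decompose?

5

From A: component {A, B, I, J}.
From C: component {C, F}.
From D: component {D, H}.
From E: component {E}.
From G: component {G}.
That's 5 components.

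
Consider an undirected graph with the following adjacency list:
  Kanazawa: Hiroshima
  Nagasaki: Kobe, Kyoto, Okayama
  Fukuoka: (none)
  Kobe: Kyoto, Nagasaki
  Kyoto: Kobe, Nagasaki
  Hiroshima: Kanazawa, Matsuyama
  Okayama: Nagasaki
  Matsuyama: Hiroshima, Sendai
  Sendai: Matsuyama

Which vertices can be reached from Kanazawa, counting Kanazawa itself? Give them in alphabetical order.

Hiroshima, Kanazawa, Matsuyama, Sendai

Start at Kanazawa.
Its neighbours: Hiroshima.
Then their neighbours: Matsuyama.
Then next layer: Sendai.
Nothing further is reachable.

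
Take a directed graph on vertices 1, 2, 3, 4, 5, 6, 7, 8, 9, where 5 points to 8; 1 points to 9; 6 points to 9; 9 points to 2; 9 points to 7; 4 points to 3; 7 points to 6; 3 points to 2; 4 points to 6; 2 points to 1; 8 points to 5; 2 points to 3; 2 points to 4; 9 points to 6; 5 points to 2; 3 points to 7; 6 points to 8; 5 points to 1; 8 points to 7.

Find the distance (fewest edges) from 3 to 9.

Distance 0: 3.
Distance 1: 2, 7.
Distance 2: 1, 4, 6.
Distance 3: 8, 9 — contains 9.

3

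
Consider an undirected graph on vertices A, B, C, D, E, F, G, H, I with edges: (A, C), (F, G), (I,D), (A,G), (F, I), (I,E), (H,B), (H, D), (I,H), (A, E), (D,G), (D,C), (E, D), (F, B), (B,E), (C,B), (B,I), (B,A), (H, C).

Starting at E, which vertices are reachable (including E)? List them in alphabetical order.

Start at E.
Its neighbours: A, B, D, I.
Then their neighbours: C, F, G, H.
Every vertex is now reached.

A, B, C, D, E, F, G, H, I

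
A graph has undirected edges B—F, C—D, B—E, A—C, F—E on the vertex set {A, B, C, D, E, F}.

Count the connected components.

2

From A: component {A, C, D}.
From B: component {B, E, F}.
That's 2 components.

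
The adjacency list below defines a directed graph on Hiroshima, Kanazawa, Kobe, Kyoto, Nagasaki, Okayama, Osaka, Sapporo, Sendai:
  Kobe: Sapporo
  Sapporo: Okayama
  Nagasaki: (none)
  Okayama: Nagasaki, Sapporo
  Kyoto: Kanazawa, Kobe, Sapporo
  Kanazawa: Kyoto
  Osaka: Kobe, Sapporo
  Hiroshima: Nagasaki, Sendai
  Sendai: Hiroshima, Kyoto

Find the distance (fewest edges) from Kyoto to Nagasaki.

Distance 0: Kyoto.
Distance 1: Kanazawa, Kobe, Sapporo.
Distance 2: Okayama.
Distance 3: Nagasaki — contains Nagasaki.

3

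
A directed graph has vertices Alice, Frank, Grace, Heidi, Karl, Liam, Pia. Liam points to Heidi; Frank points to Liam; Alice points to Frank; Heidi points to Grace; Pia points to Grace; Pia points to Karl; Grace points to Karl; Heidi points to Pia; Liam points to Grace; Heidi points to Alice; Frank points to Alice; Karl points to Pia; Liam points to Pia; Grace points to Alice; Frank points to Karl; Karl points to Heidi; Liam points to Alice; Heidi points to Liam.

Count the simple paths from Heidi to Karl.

Heidi→Alice→Frank→Karl
Heidi→Alice→Frank→Liam→Grace→Karl
Heidi→Alice→Frank→Liam→Pia→Grace→Karl
Heidi→Alice→Frank→Liam→Pia→Karl
Heidi→Grace→Alice→Frank→Karl
Heidi→Grace→Alice→Frank→Liam→Pia→Karl
Heidi→Grace→Karl
Heidi→Liam→Alice→Frank→Karl
... and 8 more.

16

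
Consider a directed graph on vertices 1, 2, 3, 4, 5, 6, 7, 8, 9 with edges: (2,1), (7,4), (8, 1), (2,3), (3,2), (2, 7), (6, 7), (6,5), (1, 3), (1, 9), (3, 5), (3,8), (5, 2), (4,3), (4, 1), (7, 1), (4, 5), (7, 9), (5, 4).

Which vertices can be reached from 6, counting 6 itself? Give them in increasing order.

Start at 6.
Its neighbours: 5, 7.
Then their neighbours: 1, 2, 4, 9.
Then next layer: 3.
Then next layer: 8.
Every vertex is now reached.

1, 2, 3, 4, 5, 6, 7, 8, 9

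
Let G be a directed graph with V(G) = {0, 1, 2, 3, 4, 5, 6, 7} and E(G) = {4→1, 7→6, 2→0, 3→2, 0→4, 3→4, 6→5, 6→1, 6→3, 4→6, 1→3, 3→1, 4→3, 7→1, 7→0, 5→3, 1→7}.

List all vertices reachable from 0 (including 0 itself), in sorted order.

Start at 0.
Its neighbours: 4.
Then their neighbours: 1, 3, 6.
Then next layer: 2, 5, 7.
Every vertex is now reached.

0, 1, 2, 3, 4, 5, 6, 7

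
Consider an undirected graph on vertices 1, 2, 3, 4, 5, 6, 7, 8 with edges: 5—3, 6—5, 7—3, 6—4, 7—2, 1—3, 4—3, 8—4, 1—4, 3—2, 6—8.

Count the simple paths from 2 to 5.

10

2–3–1–4–6–5
2–3–1–4–8–6–5
2–3–4–6–5
2–3–4–8–6–5
2–3–5
2–7–3–1–4–6–5
2–7–3–1–4–8–6–5
2–7–3–4–6–5
2–7–3–4–8–6–5
2–7–3–5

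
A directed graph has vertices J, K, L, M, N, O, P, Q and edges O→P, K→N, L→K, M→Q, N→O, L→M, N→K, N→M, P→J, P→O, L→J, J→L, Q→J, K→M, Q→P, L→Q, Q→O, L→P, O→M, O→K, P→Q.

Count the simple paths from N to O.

N→K→M→Q→J→L→P→O
N→K→M→Q→O
N→K→M→Q→P→O
N→M→Q→J→L→P→O
N→M→Q→O
N→M→Q→P→O
N→O

7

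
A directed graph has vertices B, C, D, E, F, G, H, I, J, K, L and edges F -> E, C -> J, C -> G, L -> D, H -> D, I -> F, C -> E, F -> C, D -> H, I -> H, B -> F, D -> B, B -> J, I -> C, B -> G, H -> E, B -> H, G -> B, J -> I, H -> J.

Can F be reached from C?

Explore from C.
Distance 1: reach E, G, J.
Distance 2: reach B, I.
Distance 3: reach F, H.
Found F.

Yes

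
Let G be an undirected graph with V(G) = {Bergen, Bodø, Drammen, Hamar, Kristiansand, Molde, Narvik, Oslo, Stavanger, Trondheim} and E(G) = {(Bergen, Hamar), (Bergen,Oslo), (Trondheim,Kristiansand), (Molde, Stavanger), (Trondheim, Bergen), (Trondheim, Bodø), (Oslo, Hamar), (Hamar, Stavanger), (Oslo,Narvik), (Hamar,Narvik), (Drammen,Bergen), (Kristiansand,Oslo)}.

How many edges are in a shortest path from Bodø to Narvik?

Distance 0: Bodø.
Distance 1: Trondheim.
Distance 2: Bergen, Kristiansand.
Distance 3: Drammen, Hamar, Oslo.
Distance 4: Narvik, Stavanger — contains Narvik.

4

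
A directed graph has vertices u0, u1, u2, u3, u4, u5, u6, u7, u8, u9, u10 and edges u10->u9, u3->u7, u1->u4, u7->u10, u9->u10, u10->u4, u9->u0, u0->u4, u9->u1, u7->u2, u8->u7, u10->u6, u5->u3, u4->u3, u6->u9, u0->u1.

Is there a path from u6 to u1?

Yes

Explore from u6.
Distance 1: reach u9.
Distance 2: reach u0, u1, u10.
Found u1.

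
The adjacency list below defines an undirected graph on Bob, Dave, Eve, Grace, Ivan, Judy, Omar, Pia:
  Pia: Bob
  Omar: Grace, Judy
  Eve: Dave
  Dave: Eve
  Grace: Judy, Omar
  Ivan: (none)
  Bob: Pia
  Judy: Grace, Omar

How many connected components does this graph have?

4

From Bob: component {Bob, Pia}.
From Dave: component {Dave, Eve}.
From Grace: component {Grace, Judy, Omar}.
From Ivan: component {Ivan}.
That's 4 components.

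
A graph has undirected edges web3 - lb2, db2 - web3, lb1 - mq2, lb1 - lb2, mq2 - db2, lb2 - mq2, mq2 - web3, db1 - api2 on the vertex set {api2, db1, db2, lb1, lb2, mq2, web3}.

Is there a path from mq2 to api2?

Explore from mq2.
Distance 1: reach db2, lb1, lb2, web3.
The search is exhausted without reaching api2; it lies in a different component.

No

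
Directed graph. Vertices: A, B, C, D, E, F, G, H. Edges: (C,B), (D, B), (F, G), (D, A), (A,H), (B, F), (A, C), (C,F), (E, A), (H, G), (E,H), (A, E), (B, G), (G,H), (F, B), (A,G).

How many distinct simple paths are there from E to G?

7

E→A→C→B→F→G
E→A→C→B→G
E→A→C→F→B→G
E→A→C→F→G
E→A→G
E→A→H→G
E→H→G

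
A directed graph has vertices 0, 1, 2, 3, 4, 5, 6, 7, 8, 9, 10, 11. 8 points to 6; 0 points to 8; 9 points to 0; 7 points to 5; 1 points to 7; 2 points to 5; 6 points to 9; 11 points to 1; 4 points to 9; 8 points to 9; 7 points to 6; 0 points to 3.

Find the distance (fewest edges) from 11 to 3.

6

Distance 0: 11.
Distance 1: 1.
Distance 2: 7.
Distance 3: 5, 6.
Distance 4: 9.
Distance 5: 0.
Distance 6: 3, 8 — contains 3.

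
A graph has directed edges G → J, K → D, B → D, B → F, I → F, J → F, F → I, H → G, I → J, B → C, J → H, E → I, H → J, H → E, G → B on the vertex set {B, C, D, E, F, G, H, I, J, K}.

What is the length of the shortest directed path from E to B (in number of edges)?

Distance 0: E.
Distance 1: I.
Distance 2: F, J.
Distance 3: H.
Distance 4: G.
Distance 5: B — contains B.

5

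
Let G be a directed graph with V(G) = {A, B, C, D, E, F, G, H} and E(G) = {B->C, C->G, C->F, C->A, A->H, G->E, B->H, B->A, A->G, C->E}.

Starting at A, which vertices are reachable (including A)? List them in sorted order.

A, E, G, H

Start at A.
Its neighbours: G, H.
Then their neighbours: E.
Nothing further is reachable.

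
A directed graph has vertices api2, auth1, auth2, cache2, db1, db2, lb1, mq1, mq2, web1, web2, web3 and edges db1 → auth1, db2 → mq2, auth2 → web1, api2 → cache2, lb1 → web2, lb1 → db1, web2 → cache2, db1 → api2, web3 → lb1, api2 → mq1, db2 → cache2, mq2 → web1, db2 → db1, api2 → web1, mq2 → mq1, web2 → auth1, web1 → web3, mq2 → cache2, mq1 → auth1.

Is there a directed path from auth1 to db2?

auth1 has no outgoing edges, so nothing is reachable from it.

No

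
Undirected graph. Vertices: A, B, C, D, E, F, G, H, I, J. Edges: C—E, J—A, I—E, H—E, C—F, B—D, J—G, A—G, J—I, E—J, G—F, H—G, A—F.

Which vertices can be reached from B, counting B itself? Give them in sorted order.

Start at B.
Its neighbours: D.
Nothing further is reachable.

B, D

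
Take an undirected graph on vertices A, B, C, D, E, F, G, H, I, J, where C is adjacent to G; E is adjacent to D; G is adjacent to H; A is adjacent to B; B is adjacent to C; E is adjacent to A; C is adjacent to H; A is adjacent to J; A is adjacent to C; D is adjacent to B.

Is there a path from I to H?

I has no edges, so nothing is reachable from it.

No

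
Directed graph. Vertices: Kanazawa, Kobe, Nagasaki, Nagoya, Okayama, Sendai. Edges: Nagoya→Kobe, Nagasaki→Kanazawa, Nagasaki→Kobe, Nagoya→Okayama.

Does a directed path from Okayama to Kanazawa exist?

Okayama has no outgoing edges, so nothing is reachable from it.

No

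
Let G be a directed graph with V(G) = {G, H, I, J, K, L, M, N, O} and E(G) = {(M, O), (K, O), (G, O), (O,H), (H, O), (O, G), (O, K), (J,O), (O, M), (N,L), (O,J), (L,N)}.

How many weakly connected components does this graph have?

3

From G: component {G, H, J, K, M, O}.
From I: component {I}.
From L: component {L, N}.
That's 3 components.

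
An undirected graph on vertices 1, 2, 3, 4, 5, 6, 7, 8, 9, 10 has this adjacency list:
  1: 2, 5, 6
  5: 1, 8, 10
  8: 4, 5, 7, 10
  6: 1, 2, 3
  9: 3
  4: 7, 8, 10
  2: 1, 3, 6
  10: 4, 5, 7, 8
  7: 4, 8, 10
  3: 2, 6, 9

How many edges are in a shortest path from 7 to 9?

6

Distance 0: 7.
Distance 1: 4, 8, 10.
Distance 2: 5.
Distance 3: 1.
Distance 4: 2, 6.
Distance 5: 3.
Distance 6: 9 — contains 9.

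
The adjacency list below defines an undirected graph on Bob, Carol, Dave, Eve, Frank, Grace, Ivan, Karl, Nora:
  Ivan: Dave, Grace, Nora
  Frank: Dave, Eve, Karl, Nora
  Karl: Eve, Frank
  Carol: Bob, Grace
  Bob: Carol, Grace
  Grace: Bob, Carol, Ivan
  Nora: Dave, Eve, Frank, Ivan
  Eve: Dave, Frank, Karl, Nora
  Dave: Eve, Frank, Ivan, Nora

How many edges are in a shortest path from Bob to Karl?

Distance 0: Bob.
Distance 1: Carol, Grace.
Distance 2: Ivan.
Distance 3: Dave, Nora.
Distance 4: Eve, Frank.
Distance 5: Karl — contains Karl.

5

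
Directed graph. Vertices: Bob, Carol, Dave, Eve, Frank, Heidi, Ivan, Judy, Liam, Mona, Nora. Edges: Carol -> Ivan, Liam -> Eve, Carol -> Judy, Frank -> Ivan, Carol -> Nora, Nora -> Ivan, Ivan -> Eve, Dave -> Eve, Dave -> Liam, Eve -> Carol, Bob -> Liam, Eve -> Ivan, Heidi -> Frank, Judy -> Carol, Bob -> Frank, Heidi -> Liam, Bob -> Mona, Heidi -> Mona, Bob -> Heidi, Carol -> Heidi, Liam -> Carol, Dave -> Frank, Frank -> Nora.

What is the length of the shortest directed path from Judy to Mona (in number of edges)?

Distance 0: Judy.
Distance 1: Carol.
Distance 2: Heidi, Ivan, Nora.
Distance 3: Eve, Frank, Liam, Mona — contains Mona.

3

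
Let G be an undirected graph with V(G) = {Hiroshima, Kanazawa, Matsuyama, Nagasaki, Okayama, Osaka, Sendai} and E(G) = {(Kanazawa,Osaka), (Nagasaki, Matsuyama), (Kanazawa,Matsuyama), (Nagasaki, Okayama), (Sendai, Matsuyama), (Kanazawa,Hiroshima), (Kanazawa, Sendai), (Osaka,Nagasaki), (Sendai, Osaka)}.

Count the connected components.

1

From Hiroshima: component {Hiroshima, Kanazawa, Matsuyama, Nagasaki, Okayama, Osaka, Sendai}.
That's 1 component.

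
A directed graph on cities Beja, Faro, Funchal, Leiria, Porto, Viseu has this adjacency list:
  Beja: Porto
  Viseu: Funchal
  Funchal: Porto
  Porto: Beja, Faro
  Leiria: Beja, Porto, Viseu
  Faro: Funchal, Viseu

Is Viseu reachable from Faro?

Explore from Faro.
Distance 1: reach Funchal, Viseu.
Found Viseu.

Yes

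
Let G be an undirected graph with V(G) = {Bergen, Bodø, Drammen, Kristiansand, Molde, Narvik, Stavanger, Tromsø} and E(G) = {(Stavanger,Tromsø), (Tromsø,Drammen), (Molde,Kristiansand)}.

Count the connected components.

5

From Bergen: component {Bergen}.
From Bodø: component {Bodø}.
From Drammen: component {Drammen, Stavanger, Tromsø}.
From Kristiansand: component {Kristiansand, Molde}.
From Narvik: component {Narvik}.
That's 5 components.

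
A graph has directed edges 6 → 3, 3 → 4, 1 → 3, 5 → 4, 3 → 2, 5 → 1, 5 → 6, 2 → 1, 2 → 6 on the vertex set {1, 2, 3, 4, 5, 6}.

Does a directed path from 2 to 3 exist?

Explore from 2.
Distance 1: reach 1, 6.
Distance 2: reach 3.
Found 3.

Yes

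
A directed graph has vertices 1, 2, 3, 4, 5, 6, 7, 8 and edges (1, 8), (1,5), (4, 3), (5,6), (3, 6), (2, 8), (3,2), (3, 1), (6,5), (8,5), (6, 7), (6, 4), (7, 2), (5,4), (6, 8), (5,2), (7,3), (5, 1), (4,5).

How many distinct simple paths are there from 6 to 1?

6→4→3→1
6→4→3→2→8→5→1
6→4→5→1
6→5→1
6→5→4→3→1
6→7→2→8→5→1
6→7→2→8→5→4→3→1
6→7→3→1
6→7→3→2→8→5→1
6→8→5→1
6→8→5→4→3→1

11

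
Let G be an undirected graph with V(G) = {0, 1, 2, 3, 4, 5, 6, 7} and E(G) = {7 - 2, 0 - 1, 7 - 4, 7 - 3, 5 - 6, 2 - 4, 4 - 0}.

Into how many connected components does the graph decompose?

2

From 0: component {0, 1, 2, 3, 4, 7}.
From 5: component {5, 6}.
That's 2 components.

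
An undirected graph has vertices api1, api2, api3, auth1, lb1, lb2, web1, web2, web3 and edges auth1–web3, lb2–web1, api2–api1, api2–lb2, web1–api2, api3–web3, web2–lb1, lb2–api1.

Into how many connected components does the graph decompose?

From api1: component {api1, api2, lb2, web1}.
From api3: component {api3, auth1, web3}.
From lb1: component {lb1, web2}.
That's 3 components.

3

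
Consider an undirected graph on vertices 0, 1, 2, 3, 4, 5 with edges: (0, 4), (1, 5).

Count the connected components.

From 0: component {0, 4}.
From 1: component {1, 5}.
From 2: component {2}.
From 3: component {3}.
That's 4 components.

4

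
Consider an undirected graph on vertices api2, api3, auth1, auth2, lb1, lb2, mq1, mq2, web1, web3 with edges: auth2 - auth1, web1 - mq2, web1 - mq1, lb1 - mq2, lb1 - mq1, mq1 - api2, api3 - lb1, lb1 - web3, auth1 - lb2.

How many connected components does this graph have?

2

From api2: component {api2, api3, lb1, mq1, mq2, web1, web3}.
From auth1: component {auth1, auth2, lb2}.
That's 2 components.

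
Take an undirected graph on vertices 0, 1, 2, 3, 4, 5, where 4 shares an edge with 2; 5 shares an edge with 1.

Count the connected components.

From 0: component {0}.
From 1: component {1, 5}.
From 2: component {2, 4}.
From 3: component {3}.
That's 4 components.

4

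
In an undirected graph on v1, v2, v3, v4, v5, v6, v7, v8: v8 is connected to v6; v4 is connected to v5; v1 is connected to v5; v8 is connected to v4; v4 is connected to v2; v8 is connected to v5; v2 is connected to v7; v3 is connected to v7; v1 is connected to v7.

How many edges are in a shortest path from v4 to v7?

Distance 0: v4.
Distance 1: v2, v5, v8.
Distance 2: v1, v6, v7 — contains v7.

2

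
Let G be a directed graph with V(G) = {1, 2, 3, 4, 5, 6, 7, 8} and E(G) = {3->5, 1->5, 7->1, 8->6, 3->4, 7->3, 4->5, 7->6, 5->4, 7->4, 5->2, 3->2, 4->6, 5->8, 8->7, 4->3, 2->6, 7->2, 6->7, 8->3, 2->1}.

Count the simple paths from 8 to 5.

23

8→3→2→1→5
8→3→2→6→7→1→5
8→3→2→6→7→4→5
8→3→4→5
8→3→4→6→7→1→5
8→3→4→6→7→2→1→5
8→3→5
8→6→7→1→5
... and 15 more.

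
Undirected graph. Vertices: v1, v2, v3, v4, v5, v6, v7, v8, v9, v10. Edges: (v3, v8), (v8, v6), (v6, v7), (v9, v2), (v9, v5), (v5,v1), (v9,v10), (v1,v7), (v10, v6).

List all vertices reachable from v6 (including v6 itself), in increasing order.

Start at v6.
Its neighbours: v7, v8, v10.
Then their neighbours: v1, v3, v9.
Then next layer: v2, v5.
Nothing further is reachable.

v1, v2, v3, v5, v6, v7, v8, v9, v10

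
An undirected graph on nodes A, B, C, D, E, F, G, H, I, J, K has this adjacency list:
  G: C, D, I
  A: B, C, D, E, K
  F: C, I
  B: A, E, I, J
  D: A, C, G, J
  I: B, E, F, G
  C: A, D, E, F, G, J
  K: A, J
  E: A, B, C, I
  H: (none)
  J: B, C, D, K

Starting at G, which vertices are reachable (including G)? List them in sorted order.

A, B, C, D, E, F, G, I, J, K

Start at G.
Its neighbours: C, D, I.
Then their neighbours: A, B, E, F, J.
Then next layer: K.
Nothing further is reachable.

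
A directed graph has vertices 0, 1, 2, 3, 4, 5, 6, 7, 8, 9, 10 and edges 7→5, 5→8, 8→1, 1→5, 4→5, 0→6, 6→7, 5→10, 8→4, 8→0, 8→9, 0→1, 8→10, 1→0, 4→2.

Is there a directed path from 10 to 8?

10 has no outgoing edges, so nothing is reachable from it.

No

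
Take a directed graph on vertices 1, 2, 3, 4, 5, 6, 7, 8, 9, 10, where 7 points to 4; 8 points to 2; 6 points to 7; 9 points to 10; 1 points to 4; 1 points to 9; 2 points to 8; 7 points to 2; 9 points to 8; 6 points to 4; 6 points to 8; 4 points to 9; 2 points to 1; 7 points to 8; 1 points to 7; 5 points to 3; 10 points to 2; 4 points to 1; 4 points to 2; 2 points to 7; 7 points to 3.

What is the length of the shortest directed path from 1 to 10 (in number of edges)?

2

Distance 0: 1.
Distance 1: 4, 7, 9.
Distance 2: 2, 3, 8, 10 — contains 10.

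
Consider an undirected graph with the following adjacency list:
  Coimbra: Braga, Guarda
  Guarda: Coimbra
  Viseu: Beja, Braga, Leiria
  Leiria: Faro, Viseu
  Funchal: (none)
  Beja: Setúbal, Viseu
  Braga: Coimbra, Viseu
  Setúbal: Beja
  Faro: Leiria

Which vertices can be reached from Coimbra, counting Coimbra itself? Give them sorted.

Beja, Braga, Coimbra, Faro, Guarda, Leiria, Setúbal, Viseu

Start at Coimbra.
Its neighbours: Braga, Guarda.
Then their neighbours: Viseu.
Then next layer: Beja, Leiria.
Then next layer: Faro, Setúbal.
Nothing further is reachable.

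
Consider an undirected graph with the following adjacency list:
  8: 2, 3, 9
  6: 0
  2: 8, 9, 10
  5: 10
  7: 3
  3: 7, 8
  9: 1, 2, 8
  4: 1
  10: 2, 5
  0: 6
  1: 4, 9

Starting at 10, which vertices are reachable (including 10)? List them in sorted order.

1, 2, 3, 4, 5, 7, 8, 9, 10

Start at 10.
Its neighbours: 2, 5.
Then their neighbours: 8, 9.
Then next layer: 1, 3.
Then next layer: 4, 7.
Nothing further is reachable.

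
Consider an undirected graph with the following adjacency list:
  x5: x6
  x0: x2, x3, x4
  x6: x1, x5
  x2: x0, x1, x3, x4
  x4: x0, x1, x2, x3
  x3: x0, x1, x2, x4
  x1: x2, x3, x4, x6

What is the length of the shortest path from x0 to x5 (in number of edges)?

Distance 0: x0.
Distance 1: x2, x3, x4.
Distance 2: x1.
Distance 3: x6.
Distance 4: x5 — contains x5.

4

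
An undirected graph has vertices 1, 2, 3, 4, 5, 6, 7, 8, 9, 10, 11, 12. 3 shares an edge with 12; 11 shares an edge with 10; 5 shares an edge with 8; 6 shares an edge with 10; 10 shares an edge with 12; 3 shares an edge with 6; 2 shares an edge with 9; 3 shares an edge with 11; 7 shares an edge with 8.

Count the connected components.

5

From 1: component {1}.
From 2: component {2, 9}.
From 3: component {3, 6, 10, 11, 12}.
From 4: component {4}.
From 5: component {5, 7, 8}.
That's 5 components.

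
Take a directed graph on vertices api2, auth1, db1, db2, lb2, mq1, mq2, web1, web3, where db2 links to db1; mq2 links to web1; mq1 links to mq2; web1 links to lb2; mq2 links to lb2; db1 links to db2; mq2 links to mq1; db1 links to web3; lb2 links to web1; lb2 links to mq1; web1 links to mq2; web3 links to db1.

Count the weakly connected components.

From api2: component {api2}.
From auth1: component {auth1}.
From db1: component {db1, db2, web3}.
From lb2: component {lb2, mq1, mq2, web1}.
That's 4 components.

4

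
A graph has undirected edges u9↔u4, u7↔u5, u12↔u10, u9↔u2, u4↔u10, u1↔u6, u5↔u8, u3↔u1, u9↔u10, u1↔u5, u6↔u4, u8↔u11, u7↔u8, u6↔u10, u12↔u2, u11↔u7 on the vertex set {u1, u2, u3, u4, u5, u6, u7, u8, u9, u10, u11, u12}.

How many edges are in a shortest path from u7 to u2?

6

Distance 0: u7.
Distance 1: u5, u8, u11.
Distance 2: u1.
Distance 3: u3, u6.
Distance 4: u4, u10.
Distance 5: u9, u12.
Distance 6: u2 — contains u2.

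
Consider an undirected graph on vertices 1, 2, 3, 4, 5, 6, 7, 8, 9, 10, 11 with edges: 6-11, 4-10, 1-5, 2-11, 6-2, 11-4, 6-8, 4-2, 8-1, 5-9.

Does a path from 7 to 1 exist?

7 has no edges, so nothing is reachable from it.

No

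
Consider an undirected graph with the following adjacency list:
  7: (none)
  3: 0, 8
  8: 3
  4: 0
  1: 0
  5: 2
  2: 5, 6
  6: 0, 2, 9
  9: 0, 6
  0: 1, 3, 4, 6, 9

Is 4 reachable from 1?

Explore from 1.
Distance 1: reach 0.
Distance 2: reach 3, 4, 6, 9.
Found 4.

Yes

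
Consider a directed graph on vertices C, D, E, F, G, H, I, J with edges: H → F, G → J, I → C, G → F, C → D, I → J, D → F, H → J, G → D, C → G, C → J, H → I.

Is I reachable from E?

E has no outgoing edges, so nothing is reachable from it.

No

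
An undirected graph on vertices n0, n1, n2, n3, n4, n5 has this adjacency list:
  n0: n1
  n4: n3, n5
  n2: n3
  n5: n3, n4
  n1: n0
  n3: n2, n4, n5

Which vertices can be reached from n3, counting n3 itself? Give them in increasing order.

Start at n3.
Its neighbours: n2, n4, n5.
Nothing further is reachable.

n2, n3, n4, n5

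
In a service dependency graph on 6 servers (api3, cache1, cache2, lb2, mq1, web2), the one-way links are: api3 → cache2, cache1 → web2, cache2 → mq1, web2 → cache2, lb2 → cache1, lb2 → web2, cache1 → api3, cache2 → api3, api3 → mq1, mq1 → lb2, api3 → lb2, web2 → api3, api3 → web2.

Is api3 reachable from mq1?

Explore from mq1.
Distance 1: reach lb2.
Distance 2: reach cache1, web2.
Distance 3: reach api3, cache2.
Found api3.

Yes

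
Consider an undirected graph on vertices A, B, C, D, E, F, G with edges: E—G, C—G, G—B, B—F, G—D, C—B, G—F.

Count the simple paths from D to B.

3

D–G–B
D–G–C–B
D–G–F–B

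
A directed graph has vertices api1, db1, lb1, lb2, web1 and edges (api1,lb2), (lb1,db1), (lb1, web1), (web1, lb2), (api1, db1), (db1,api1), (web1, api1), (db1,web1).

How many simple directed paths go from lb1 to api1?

3

lb1→db1→api1
lb1→db1→web1→api1
lb1→web1→api1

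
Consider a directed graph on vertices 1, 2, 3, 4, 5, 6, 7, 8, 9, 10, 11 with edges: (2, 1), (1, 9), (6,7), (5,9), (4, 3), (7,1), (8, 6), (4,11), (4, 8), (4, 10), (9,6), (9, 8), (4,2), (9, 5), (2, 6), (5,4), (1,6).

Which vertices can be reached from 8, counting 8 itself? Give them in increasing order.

1, 2, 3, 4, 5, 6, 7, 8, 9, 10, 11

Start at 8.
Its neighbours: 6.
Then their neighbours: 7.
Then next layer: 1.
Then next layer: 9.
Then next layer: 5.
Then next layer: 4.
Then next layer: 2, 3, 10, 11.
Every vertex is now reached.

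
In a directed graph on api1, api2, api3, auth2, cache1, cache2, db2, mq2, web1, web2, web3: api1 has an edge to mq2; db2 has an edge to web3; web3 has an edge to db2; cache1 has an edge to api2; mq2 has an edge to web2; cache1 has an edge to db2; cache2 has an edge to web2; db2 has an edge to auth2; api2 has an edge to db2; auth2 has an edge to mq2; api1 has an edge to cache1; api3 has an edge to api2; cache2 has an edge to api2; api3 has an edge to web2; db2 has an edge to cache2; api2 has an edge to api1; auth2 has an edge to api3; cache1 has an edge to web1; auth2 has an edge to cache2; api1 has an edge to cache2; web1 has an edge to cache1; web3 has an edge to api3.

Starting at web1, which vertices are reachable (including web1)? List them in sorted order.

api1, api2, api3, auth2, cache1, cache2, db2, mq2, web1, web2, web3

Start at web1.
Its neighbours: cache1.
Then their neighbours: api2, db2.
Then next layer: api1, auth2, cache2, web3.
Then next layer: api3, mq2, web2.
Every vertex is now reached.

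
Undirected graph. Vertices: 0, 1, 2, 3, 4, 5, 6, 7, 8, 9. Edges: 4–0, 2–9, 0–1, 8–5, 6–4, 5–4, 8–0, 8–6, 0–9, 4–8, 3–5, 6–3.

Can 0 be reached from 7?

7 has no edges, so nothing is reachable from it.

No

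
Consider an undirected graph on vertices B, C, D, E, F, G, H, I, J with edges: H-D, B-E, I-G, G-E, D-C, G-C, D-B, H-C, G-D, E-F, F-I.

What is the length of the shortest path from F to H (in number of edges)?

Distance 0: F.
Distance 1: E, I.
Distance 2: B, G.
Distance 3: C, D.
Distance 4: H — contains H.

4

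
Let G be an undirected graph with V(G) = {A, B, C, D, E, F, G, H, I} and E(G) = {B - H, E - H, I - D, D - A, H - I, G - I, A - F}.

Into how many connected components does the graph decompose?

From A: component {A, B, D, E, F, G, H, I}.
From C: component {C}.
That's 2 components.

2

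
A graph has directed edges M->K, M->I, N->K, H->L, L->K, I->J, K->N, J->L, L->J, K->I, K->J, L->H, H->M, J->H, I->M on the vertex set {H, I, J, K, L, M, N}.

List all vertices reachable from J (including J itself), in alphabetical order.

Start at J.
Its neighbours: H, L.
Then their neighbours: K, M.
Then next layer: I, N.
Every vertex is now reached.

H, I, J, K, L, M, N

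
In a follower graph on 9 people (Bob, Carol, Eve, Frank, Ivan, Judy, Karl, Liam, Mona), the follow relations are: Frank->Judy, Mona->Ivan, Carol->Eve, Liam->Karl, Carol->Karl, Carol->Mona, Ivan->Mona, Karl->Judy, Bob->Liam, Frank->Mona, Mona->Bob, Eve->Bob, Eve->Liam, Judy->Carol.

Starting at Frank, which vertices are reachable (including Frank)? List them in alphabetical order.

Bob, Carol, Eve, Frank, Ivan, Judy, Karl, Liam, Mona

Start at Frank.
Its neighbours: Judy, Mona.
Then their neighbours: Bob, Carol, Ivan.
Then next layer: Eve, Karl, Liam.
Every vertex is now reached.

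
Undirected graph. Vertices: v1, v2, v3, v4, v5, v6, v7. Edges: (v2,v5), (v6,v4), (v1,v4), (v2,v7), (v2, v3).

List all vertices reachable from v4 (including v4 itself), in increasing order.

v1, v4, v6

Start at v4.
Its neighbours: v1, v6.
Nothing further is reachable.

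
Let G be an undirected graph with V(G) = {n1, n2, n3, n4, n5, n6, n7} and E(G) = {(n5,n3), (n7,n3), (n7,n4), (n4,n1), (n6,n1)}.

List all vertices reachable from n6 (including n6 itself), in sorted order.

n1, n3, n4, n5, n6, n7

Start at n6.
Its neighbours: n1.
Then their neighbours: n4.
Then next layer: n7.
Then next layer: n3.
Then next layer: n5.
Nothing further is reachable.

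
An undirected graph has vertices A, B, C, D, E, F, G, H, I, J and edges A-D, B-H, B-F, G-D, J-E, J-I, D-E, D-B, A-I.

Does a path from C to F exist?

C has no edges, so nothing is reachable from it.

No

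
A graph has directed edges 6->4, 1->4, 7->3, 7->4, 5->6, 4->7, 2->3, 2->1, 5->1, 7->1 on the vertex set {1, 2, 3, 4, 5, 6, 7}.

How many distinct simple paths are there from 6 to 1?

1

6→4→7→1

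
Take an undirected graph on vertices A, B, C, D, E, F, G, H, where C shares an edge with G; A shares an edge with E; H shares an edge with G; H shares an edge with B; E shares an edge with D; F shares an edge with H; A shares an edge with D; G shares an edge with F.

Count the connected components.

From A: component {A, D, E}.
From B: component {B, C, F, G, H}.
That's 2 components.

2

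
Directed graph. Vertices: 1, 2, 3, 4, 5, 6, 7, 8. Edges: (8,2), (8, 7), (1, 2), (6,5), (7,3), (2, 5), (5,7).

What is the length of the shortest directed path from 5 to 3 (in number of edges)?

Distance 0: 5.
Distance 1: 7.
Distance 2: 3 — contains 3.

2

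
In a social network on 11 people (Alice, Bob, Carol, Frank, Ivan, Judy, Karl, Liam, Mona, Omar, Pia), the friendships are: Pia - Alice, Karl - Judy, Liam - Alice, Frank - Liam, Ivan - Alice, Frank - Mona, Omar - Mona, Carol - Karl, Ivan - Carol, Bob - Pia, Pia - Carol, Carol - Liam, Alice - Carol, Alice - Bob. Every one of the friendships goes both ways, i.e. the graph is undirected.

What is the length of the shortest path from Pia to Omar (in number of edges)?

Distance 0: Pia.
Distance 1: Alice, Bob, Carol.
Distance 2: Ivan, Karl, Liam.
Distance 3: Frank, Judy.
Distance 4: Mona.
Distance 5: Omar — contains Omar.

5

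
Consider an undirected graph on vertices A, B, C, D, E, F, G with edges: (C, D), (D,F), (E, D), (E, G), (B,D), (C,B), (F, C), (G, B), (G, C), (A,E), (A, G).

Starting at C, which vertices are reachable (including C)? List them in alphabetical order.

Start at C.
Its neighbours: B, D, F, G.
Then their neighbours: A, E.
Every vertex is now reached.

A, B, C, D, E, F, G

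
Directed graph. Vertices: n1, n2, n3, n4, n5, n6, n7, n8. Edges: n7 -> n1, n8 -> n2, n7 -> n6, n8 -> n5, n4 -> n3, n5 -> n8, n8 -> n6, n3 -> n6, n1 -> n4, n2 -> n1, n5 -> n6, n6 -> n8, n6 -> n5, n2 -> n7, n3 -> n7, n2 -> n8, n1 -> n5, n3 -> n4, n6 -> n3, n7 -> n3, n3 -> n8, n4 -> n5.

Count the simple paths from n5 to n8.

n5→n6→n3→n8
n5→n6→n8
n5→n8

3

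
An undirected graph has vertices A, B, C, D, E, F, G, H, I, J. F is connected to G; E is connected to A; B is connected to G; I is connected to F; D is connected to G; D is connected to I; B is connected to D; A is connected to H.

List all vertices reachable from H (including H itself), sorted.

Start at H.
Its neighbours: A.
Then their neighbours: E.
Nothing further is reachable.

A, E, H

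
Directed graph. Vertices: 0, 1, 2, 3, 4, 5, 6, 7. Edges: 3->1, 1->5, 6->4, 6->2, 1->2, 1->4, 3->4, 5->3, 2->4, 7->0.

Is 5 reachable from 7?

Explore from 7.
Distance 1: reach 0.
The search from 7 is exhausted; no directed path reaches 5.

No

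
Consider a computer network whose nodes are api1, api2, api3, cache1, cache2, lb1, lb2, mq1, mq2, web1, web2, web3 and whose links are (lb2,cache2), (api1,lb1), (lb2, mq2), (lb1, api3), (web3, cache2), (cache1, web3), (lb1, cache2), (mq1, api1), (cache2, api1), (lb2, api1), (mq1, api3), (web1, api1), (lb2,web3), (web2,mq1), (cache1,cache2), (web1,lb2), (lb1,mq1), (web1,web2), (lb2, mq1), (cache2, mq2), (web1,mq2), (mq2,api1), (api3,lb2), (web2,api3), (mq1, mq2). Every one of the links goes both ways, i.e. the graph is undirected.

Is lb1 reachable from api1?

Explore from api1.
Distance 1: reach cache2, lb1, lb2, mq1, mq2, web1.
Found lb1.

Yes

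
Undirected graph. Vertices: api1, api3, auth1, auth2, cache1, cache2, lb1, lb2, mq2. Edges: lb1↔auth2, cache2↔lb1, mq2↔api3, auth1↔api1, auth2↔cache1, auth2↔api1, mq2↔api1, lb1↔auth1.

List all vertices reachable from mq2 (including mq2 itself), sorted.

api1, api3, auth1, auth2, cache1, cache2, lb1, mq2

Start at mq2.
Its neighbours: api1, api3.
Then their neighbours: auth1, auth2.
Then next layer: cache1, lb1.
Then next layer: cache2.
Nothing further is reachable.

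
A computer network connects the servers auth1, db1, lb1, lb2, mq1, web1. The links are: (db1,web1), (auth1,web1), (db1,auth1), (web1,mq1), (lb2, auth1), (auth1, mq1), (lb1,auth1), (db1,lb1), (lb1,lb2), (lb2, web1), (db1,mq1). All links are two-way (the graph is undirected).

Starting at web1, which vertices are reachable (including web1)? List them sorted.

Start at web1.
Its neighbours: auth1, db1, lb2, mq1.
Then their neighbours: lb1.
Every vertex is now reached.

auth1, db1, lb1, lb2, mq1, web1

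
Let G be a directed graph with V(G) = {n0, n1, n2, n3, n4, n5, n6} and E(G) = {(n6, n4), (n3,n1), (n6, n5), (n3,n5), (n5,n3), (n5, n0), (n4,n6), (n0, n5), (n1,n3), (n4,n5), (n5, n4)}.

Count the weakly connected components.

2

From n0: component {n0, n1, n3, n4, n5, n6}.
From n2: component {n2}.
That's 2 components.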